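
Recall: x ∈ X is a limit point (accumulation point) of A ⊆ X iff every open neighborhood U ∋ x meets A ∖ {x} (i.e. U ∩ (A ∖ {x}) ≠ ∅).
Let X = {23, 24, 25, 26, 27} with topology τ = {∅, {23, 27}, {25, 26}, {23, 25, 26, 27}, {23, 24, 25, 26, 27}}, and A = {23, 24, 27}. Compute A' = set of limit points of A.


A' = {23, 24, 27}

For each x ∈ X, list the open sets U ∈ τ with x ∈ U, then check whether U ∩ (A ∖ {x}) ≠ ∅ for every such U.
  x = 23: opens ∋ x are {23, 27}, {23, 25, 26, 27}, {23, 24, 25, 26, 27}; each meets A ∖ {23}, so x IS a limit point.
  x = 24: opens ∋ x are {23, 24, 25, 26, 27}; each meets A ∖ {24}, so x IS a limit point.
  x = 25: open {25, 26} ∋ x has {25, 26} ∩ (A ∖ {25}) = ∅, so x is NOT a limit point.
  x = 26: open {25, 26} ∋ x has {25, 26} ∩ (A ∖ {26}) = ∅, so x is NOT a limit point.
  x = 27: opens ∋ x are {23, 27}, {23, 25, 26, 27}, {23, 24, 25, 26, 27}; each meets A ∖ {27}, so x IS a limit point.
Collecting: A' = {23, 24, 27}.


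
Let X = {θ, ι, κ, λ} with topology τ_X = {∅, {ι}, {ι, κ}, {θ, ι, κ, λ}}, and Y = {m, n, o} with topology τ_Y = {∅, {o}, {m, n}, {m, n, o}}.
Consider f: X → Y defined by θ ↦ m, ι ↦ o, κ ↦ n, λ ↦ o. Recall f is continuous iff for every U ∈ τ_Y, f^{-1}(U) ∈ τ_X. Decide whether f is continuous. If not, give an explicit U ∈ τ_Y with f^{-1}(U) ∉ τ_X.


f is NOT continuous.

Compute f^{-1}(U) for each U ∈ τ_Y:
  U = ∅: f^{-1}(U) = ∅ ∈ τ_X ✓.
  U = {o}: f^{-1}(U) = {ι, λ} ∉ τ_X ✗.
  U = {m, n}: f^{-1}(U) = {θ, κ} ∉ τ_X ✗.
  U = {m, n, o}: f^{-1}(U) = {θ, ι, κ, λ} ∈ τ_X ✓.
Found U = {o} with f^{-1}(U) = {ι, λ} not in τ_X. Therefore f is NOT continuous.


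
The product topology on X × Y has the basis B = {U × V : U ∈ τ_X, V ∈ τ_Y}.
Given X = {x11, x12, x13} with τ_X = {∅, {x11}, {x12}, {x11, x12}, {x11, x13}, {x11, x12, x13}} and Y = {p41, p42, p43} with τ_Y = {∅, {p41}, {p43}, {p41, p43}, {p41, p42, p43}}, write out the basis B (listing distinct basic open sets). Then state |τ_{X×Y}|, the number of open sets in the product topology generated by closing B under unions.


Basis B = {∅ × ∅, {x11} × {p41}, {x11} × {p43}, {x12} × {p41}, {x12} × {p43}, {x11} × {p41, p43}, {x11, x12} × {p41}, {x11, x13} × {p41}, {x11, x12} × {p43}, {x11, x13} × {p43}, {x12} × {p41, p43}, {x11} × {p41, p42, p43}, {x11, x12, x13} × {p41}, {x11, x12, x13} × {p43}, {x12} × {p41, p42, p43}, {x11, x12} × {p41, p43}, {x11, x13} × {p41, p43}, {x11, x12} × {p41, p42, p43}, {x11, x13} × {p41, p42, p43}, {x11, x12, x13} × {p41, p43}, {x11, x12, x13} × {p41, p42, p43}}; |τ_{X×Y}| = 70.

Enumerate products U × V with U ∈ τ_X, V ∈ τ_Y (deduplicated):
  ∅ × ∅ = {} (∅)
  {x11} × {p41} = {(x11,p41)}
  {x11} × {p43} = {(x11,p43)}
  {x12} × {p41} = {(x12,p41)}
  {x12} × {p43} = {(x12,p43)}
  {x11} × {p41, p43} = {(x11,p41), (x11,p43)}
  {x11, x12} × {p41} = {(x11,p41), (x12,p41)}
  {x11, x13} × {p41} = {(x11,p41), (x13,p41)}
  {x11, x12} × {p43} = {(x11,p43), (x12,p43)}
  {x11, x13} × {p43} = {(x11,p43), (x13,p43)}
  {x12} × {p41, p43} = {(x12,p41), (x12,p43)}
  {x11} × {p41, p42, p43} = {(x11,p41), (x11,p42), (x11,p43)}
  {x11, x12, x13} × {p41} = {(x11,p41), (x12,p41), (x13,p41)}
  {x11, x12, x13} × {p43} = {(x11,p43), (x12,p43), (x13,p43)}
  {x12} × {p41, p42, p43} = {(x12,p41), (x12,p42), (x12,p43)}
  {x11, x12} × {p41, p43} = {(x11,p41), (x11,p43), (x12,p41), (x12,p43)}
  {x11, x13} × {p41, p43} = {(x11,p41), (x11,p43), (x13,p41), (x13,p43)}
  {x11, x12} × {p41, p42, p43} = {(x11,p41), (x11,p42), (x11,p43), (x12,p41), (x12,p42), (x12,p43)}
  {x11, x13} × {p41, p42, p43} = {(x11,p41), (x11,p42), (x11,p43), (x13,p41), (x13,p42), (x13,p43)}
  {x11, x12, x13} × {p41, p43} = {(x11,p41), (x11,p43), (x12,p41), (x12,p43), (x13,p41), (x13,p43)}
  {x11, x12, x13} × {p41, p42, p43} = {(x11,p41), (x11,p42), (x11,p43), (x12,p41), (x12,p42), (x12,p43), (x13,p41), (x13,p42), (x13,p43)}
These 21 distinct sets form the basis B.
Close under arbitrary unions to get τ_{X×Y}; counting gives |τ_{X×Y}| = 70.


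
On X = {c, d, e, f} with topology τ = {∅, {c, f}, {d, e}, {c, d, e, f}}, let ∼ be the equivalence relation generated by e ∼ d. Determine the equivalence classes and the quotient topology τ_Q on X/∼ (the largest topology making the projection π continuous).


X/∼ = {[c], [d=e], [f]}; |τ_Q| = 4.

Equivalence classes: [c], [d=e], [f].
Quotient map π: X → X/∼ sends c ↦ [c], d ↦ [d=e], e ↦ [d=e], f ↦ [f].
For each subset V ⊆ X/∼, compute π^{-1}(V) ⊆ X and check whether π^{-1}(V) ∈ τ. V is open in τ_Q iff π^{-1}(V) ∈ τ.
  V = {}: π^{-1}(V) = ∅ ∈ τ ✓.
  V = {[c]}: π^{-1}(V) = {c} ∉ τ ✗.
  V = {[d=e]}: π^{-1}(V) = {d, e} ∈ τ ✓.
  V = {[c], [d=e]}: π^{-1}(V) = {c, d, e} ∉ τ ✗.
  V = {[f]}: π^{-1}(V) = {f} ∉ τ ✗.
  V = {[c], [f]}: π^{-1}(V) = {c, f} ∈ τ ✓.
  V = {[d=e], [f]}: π^{-1}(V) = {d, e, f} ∉ τ ✗.
  V = {[c], [d=e], [f]}: π^{-1}(V) = {c, d, e, f} ∈ τ ✓.
Open sets in the quotient: τ_Q = {{}, {[d=e]}, {[c], [f]}, {[c], [d=e], [f]}} (4 elements).


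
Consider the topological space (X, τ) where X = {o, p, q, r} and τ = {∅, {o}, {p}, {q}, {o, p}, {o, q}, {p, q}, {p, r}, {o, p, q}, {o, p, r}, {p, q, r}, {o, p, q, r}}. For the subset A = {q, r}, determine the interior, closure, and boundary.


int(A) = {q}, cl(A) = {q, r}, ∂A = {r}.

Closed sets in (X, τ) are complements of opens:
  closed(X, τ) = {∅, {o}, {q}, {r}, {o, q}, {o, r}, {p, r}, {q, r}, {o, p, r}, {o, q, r}, {p, q, r}, {o, p, q, r}}.
int(A) = ⋃ {U ∈ τ : U ⊆ A}. Opens contained in A: ∅, {q}.
Taking the union of these: int(A) = {q}.
cl(A) = ⋂ {C closed : A ⊆ C}. Closed sets containing A: {q, r}, {o, q, r}, {p, q, r}, {o, p, q, r}.
Intersecting these: cl(A) = {q, r}.
∂A = cl(A) ∖ int(A) = {q, r} ∖ {q} = {r}.


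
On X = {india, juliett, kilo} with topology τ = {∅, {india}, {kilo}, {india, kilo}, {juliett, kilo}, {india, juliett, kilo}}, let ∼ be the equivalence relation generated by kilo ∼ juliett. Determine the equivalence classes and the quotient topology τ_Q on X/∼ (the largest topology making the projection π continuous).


X/∼ = {[india], [juliett=kilo]}; |τ_Q| = 4.

Equivalence classes: [india], [juliett=kilo].
Quotient map π: X → X/∼ sends india ↦ [india], juliett ↦ [juliett=kilo], kilo ↦ [juliett=kilo].
For each subset V ⊆ X/∼, compute π^{-1}(V) ⊆ X and check whether π^{-1}(V) ∈ τ. V is open in τ_Q iff π^{-1}(V) ∈ τ.
  V = {}: π^{-1}(V) = ∅ ∈ τ ✓.
  V = {[india]}: π^{-1}(V) = {india} ∈ τ ✓.
  V = {[juliett=kilo]}: π^{-1}(V) = {juliett, kilo} ∈ τ ✓.
  V = {[india], [juliett=kilo]}: π^{-1}(V) = {india, juliett, kilo} ∈ τ ✓.
Open sets in the quotient: τ_Q = {{}, {[india]}, {[juliett=kilo]}, {[india], [juliett=kilo]}} (4 elements).


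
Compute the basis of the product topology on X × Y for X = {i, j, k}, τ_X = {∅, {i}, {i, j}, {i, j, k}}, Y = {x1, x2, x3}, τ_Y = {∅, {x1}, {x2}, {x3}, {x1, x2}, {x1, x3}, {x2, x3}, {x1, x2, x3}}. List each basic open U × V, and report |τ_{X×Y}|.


Basis B = {∅ × ∅, {i} × {x1}, {i} × {x2}, {i} × {x3}, {i} × {x1, x2}, {i} × {x1, x3}, {i, j} × {x1}, {i} × {x2, x3}, {i, j} × {x2}, {i, j} × {x3}, {i} × {x1, x2, x3}, {i, j, k} × {x1}, {i, j, k} × {x2}, {i, j, k} × {x3}, {i, j} × {x1, x2}, {i, j} × {x1, x3}, {i, j} × {x2, x3}, {i, j} × {x1, x2, x3}, {i, j, k} × {x1, x2}, {i, j, k} × {x1, x3}, {i, j, k} × {x2, x3}, {i, j, k} × {x1, x2, x3}}; |τ_{X×Y}| = 64.

Enumerate products U × V with U ∈ τ_X, V ∈ τ_Y (deduplicated):
  ∅ × ∅ = {} (∅)
  {i} × {x1} = {(i,x1)}
  {i} × {x2} = {(i,x2)}
  {i} × {x3} = {(i,x3)}
  {i} × {x1, x2} = {(i,x1), (i,x2)}
  {i} × {x1, x3} = {(i,x1), (i,x3)}
  {i, j} × {x1} = {(i,x1), (j,x1)}
  {i} × {x2, x3} = {(i,x2), (i,x3)}
  {i, j} × {x2} = {(i,x2), (j,x2)}
  {i, j} × {x3} = {(i,x3), (j,x3)}
  {i} × {x1, x2, x3} = {(i,x1), (i,x2), (i,x3)}
  {i, j, k} × {x1} = {(i,x1), (j,x1), (k,x1)}
  {i, j, k} × {x2} = {(i,x2), (j,x2), (k,x2)}
  {i, j, k} × {x3} = {(i,x3), (j,x3), (k,x3)}
  {i, j} × {x1, x2} = {(i,x1), (i,x2), (j,x1), (j,x2)}
  {i, j} × {x1, x3} = {(i,x1), (i,x3), (j,x1), (j,x3)}
  {i, j} × {x2, x3} = {(i,x2), (i,x3), (j,x2), (j,x3)}
  {i, j} × {x1, x2, x3} = {(i,x1), (i,x2), (i,x3), (j,x1), (j,x2), (j,x3)}
  {i, j, k} × {x1, x2} = {(i,x1), (i,x2), (j,x1), (j,x2), (k,x1), (k,x2)}
  {i, j, k} × {x1, x3} = {(i,x1), (i,x3), (j,x1), (j,x3), (k,x1), (k,x3)}
  {i, j, k} × {x2, x3} = {(i,x2), (i,x3), (j,x2), (j,x3), (k,x2), (k,x3)}
  {i, j, k} × {x1, x2, x3} = {(i,x1), (i,x2), (i,x3), (j,x1), (j,x2), (j,x3), (k,x1), (k,x2), (k,x3)}
These 22 distinct sets form the basis B.
Close under arbitrary unions to get τ_{X×Y}; counting gives |τ_{X×Y}| = 64.


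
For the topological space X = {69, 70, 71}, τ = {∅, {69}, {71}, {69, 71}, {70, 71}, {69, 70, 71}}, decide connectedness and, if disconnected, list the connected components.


(X, τ) is disconnected; components = [{69}, {70, 71}].

Find clopen sets (U ∈ τ with X ∖ U ∈ τ):
  U = ∅, X ∖ U = {69, 70, 71} — both open, so U is clopen.
  U = {69}, X ∖ U = {70, 71} — both open, so U is clopen.
  U = {70, 71}, X ∖ U = {69} — both open, so U is clopen.
  U = {69, 70, 71}, X ∖ U = ∅ — both open, so U is clopen.
Nontrivial clopen(s) exist: e.g. {70, 71}. So (X, τ) is disconnected.
Compute connected components by grouping points that agree on all clopens:
  component: {69}
  component: {70, 71}


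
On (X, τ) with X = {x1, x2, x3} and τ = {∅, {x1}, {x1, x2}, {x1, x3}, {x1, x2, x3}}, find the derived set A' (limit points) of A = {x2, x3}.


A' = ∅

For each x ∈ X, list the open sets U ∈ τ with x ∈ U, then check whether U ∩ (A ∖ {x}) ≠ ∅ for every such U.
  x = x1: open {x1} ∋ x has {x1} ∩ (A ∖ {x1}) = ∅, so x is NOT a limit point.
  x = x2: open {x1, x2} ∋ x has {x1, x2} ∩ (A ∖ {x2}) = ∅, so x is NOT a limit point.
  x = x3: open {x1, x3} ∋ x has {x1, x3} ∩ (A ∖ {x3}) = ∅, so x is NOT a limit point.
Collecting: A' = ∅.


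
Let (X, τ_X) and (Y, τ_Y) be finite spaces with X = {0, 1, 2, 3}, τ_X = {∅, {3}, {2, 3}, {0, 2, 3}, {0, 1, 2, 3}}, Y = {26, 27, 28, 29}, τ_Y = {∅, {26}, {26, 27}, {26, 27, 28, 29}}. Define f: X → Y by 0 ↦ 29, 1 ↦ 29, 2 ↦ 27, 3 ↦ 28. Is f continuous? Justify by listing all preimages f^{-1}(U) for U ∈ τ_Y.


f is NOT continuous.

Compute f^{-1}(U) for each U ∈ τ_Y:
  U = ∅: f^{-1}(U) = ∅ ∈ τ_X ✓.
  U = {26}: f^{-1}(U) = ∅ ∈ τ_X ✓.
  U = {26, 27}: f^{-1}(U) = {2} ∉ τ_X ✗.
  U = {26, 27, 28, 29}: f^{-1}(U) = {0, 1, 2, 3} ∈ τ_X ✓.
Found U = {26, 27} with f^{-1}(U) = {2} not in τ_X. Therefore f is NOT continuous.


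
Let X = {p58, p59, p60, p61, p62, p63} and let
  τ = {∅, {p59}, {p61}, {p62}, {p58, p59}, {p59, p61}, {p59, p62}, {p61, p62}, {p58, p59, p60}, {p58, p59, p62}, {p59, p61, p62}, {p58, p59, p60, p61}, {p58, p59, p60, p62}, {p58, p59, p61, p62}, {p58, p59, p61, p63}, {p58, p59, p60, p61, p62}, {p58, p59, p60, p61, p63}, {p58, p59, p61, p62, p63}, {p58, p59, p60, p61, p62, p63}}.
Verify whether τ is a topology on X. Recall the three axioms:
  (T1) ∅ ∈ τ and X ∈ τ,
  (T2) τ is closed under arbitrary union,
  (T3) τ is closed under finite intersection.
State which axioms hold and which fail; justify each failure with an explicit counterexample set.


τ is NOT a topology on X.

Axiom (T1): ∅ ∈ τ? Yes; X ∈ τ? Yes.
Axiom (T2/T3): check pairwise unions and intersections of members of τ.
Counterexample for (T2): {p61} ∪ {p58, p59} = {p58, p59, p61} ∉ τ. Therefore τ is NOT a topology.


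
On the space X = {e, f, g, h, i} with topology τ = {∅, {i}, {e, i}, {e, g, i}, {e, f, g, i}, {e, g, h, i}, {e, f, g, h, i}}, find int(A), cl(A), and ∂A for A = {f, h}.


int(A) = ∅, cl(A) = {f, h}, ∂A = {f, h}.

Closed sets in (X, τ) are complements of opens:
  closed(X, τ) = {∅, {f}, {h}, {f, h}, {f, g, h}, {e, f, g, h}, {e, f, g, h, i}}.
int(A) = ⋃ {U ∈ τ : U ⊆ A}. Opens contained in A: ∅.
Taking the union of these: int(A) = ∅.
cl(A) = ⋂ {C closed : A ⊆ C}. Closed sets containing A: {f, h}, {f, g, h}, {e, f, g, h}, {e, f, g, h, i}.
Intersecting these: cl(A) = {f, h}.
∂A = cl(A) ∖ int(A) = {f, h} ∖ ∅ = {f, h}.


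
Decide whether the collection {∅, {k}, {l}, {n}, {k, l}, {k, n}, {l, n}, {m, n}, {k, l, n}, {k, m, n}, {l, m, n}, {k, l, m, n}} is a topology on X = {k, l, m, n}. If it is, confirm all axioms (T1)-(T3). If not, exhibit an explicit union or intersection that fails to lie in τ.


τ IS a topology on X.

Axiom (T1): ∅ ∈ τ? Yes; X ∈ τ? Yes.
Axiom (T2/T3): check pairwise unions and intersections of members of τ.
All pairwise intersections and unions checked — each lies in τ. Therefore τ satisfies (T1), (T2), (T3): it IS a topology on X.


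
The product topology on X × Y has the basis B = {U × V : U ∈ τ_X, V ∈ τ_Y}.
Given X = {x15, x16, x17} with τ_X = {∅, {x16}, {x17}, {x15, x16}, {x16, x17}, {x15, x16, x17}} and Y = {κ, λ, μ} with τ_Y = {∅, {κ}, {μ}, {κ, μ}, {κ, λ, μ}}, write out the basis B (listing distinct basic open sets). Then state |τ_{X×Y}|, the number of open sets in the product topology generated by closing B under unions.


Basis B = {∅ × ∅, {x16} × {κ}, {x16} × {μ}, {x17} × {κ}, {x17} × {μ}, {x15, x16} × {κ}, {x15, x16} × {μ}, {x16} × {κ, μ}, {x16, x17} × {κ}, {x16, x17} × {μ}, {x17} × {κ, μ}, {x15, x16, x17} × {κ}, {x15, x16, x17} × {μ}, {x16} × {κ, λ, μ}, {x17} × {κ, λ, μ}, {x15, x16} × {κ, μ}, {x16, x17} × {κ, μ}, {x15, x16} × {κ, λ, μ}, {x15, x16, x17} × {κ, μ}, {x16, x17} × {κ, λ, μ}, {x15, x16, x17} × {κ, λ, μ}}; |τ_{X×Y}| = 70.

Enumerate products U × V with U ∈ τ_X, V ∈ τ_Y (deduplicated):
  ∅ × ∅ = {} (∅)
  {x16} × {κ} = {(x16,κ)}
  {x16} × {μ} = {(x16,μ)}
  {x17} × {κ} = {(x17,κ)}
  {x17} × {μ} = {(x17,μ)}
  {x15, x16} × {κ} = {(x15,κ), (x16,κ)}
  {x15, x16} × {μ} = {(x15,μ), (x16,μ)}
  {x16} × {κ, μ} = {(x16,κ), (x16,μ)}
  {x16, x17} × {κ} = {(x16,κ), (x17,κ)}
  {x16, x17} × {μ} = {(x16,μ), (x17,μ)}
  {x17} × {κ, μ} = {(x17,κ), (x17,μ)}
  {x15, x16, x17} × {κ} = {(x15,κ), (x16,κ), (x17,κ)}
  {x15, x16, x17} × {μ} = {(x15,μ), (x16,μ), (x17,μ)}
  {x16} × {κ, λ, μ} = {(x16,κ), (x16,λ), (x16,μ)}
  {x17} × {κ, λ, μ} = {(x17,κ), (x17,λ), (x17,μ)}
  {x15, x16} × {κ, μ} = {(x15,κ), (x15,μ), (x16,κ), (x16,μ)}
  {x16, x17} × {κ, μ} = {(x16,κ), (x16,μ), (x17,κ), (x17,μ)}
  {x15, x16} × {κ, λ, μ} = {(x15,κ), (x15,λ), (x15,μ), (x16,κ), (x16,λ), (x16,μ)}
  {x15, x16, x17} × {κ, μ} = {(x15,κ), (x15,μ), (x16,κ), (x16,μ), (x17,κ), (x17,μ)}
  {x16, x17} × {κ, λ, μ} = {(x16,κ), (x16,λ), (x16,μ), (x17,κ), (x17,λ), (x17,μ)}
  {x15, x16, x17} × {κ, λ, μ} = {(x15,κ), (x15,λ), (x15,μ), (x16,κ), (x16,λ), (x16,μ), (x17,κ), (x17,λ), (x17,μ)}
These 21 distinct sets form the basis B.
Close under arbitrary unions to get τ_{X×Y}; counting gives |τ_{X×Y}| = 70.


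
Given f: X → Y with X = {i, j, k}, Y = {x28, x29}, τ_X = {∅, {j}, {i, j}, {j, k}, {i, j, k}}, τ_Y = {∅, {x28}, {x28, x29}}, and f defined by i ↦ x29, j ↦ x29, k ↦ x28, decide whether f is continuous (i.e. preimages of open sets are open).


f is NOT continuous.

Compute f^{-1}(U) for each U ∈ τ_Y:
  U = ∅: f^{-1}(U) = ∅ ∈ τ_X ✓.
  U = {x28}: f^{-1}(U) = {k} ∉ τ_X ✗.
  U = {x28, x29}: f^{-1}(U) = {i, j, k} ∈ τ_X ✓.
Found U = {x28} with f^{-1}(U) = {k} not in τ_X. Therefore f is NOT continuous.


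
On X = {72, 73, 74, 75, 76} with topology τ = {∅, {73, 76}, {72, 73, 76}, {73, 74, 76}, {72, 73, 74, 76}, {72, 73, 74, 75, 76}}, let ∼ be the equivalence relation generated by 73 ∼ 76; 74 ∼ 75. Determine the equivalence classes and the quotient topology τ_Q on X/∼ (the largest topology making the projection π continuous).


X/∼ = {[72], [73=76], [74=75]}; |τ_Q| = 4.

Equivalence classes: [72], [73=76], [74=75].
Quotient map π: X → X/∼ sends 72 ↦ [72], 73 ↦ [73=76], 74 ↦ [74=75], 75 ↦ [74=75], 76 ↦ [73=76].
For each subset V ⊆ X/∼, compute π^{-1}(V) ⊆ X and check whether π^{-1}(V) ∈ τ. V is open in τ_Q iff π^{-1}(V) ∈ τ.
  V = {}: π^{-1}(V) = ∅ ∈ τ ✓.
  V = {[72]}: π^{-1}(V) = {72} ∉ τ ✗.
  V = {[73=76]}: π^{-1}(V) = {73, 76} ∈ τ ✓.
  V = {[72], [73=76]}: π^{-1}(V) = {72, 73, 76} ∈ τ ✓.
  V = {[74=75]}: π^{-1}(V) = {74, 75} ∉ τ ✗.
  V = {[72], [74=75]}: π^{-1}(V) = {72, 74, 75} ∉ τ ✗.
  V = {[73=76], [74=75]}: π^{-1}(V) = {73, 74, 75, 76} ∉ τ ✗.
  V = {[72], [73=76], [74=75]}: π^{-1}(V) = {72, 73, 74, 75, 76} ∈ τ ✓.
Open sets in the quotient: τ_Q = {{}, {[73=76]}, {[72], [73=76]}, {[72], [73=76], [74=75]}} (4 elements).


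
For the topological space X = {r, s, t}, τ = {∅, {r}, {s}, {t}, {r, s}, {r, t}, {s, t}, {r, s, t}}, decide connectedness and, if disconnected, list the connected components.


(X, τ) is disconnected; components = [{r}, {s}, {t}].

Find clopen sets (U ∈ τ with X ∖ U ∈ τ):
  U = ∅, X ∖ U = {r, s, t} — both open, so U is clopen.
  U = {r}, X ∖ U = {s, t} — both open, so U is clopen.
  U = {s}, X ∖ U = {r, t} — both open, so U is clopen.
  U = {t}, X ∖ U = {r, s} — both open, so U is clopen.
  U = {r, s}, X ∖ U = {t} — both open, so U is clopen.
  U = {r, t}, X ∖ U = {s} — both open, so U is clopen.
  U = {s, t}, X ∖ U = {r} — both open, so U is clopen.
  U = {r, s, t}, X ∖ U = ∅ — both open, so U is clopen.
Nontrivial clopen(s) exist: e.g. {t}. So (X, τ) is disconnected.
Compute connected components by grouping points that agree on all clopens:
  component: {r}
  component: {s}
  component: {t}


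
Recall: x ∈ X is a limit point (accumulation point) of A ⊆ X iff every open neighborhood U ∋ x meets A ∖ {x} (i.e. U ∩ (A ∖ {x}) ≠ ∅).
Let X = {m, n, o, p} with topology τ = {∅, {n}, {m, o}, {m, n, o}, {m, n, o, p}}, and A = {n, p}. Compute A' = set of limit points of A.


A' = {p}

For each x ∈ X, list the open sets U ∈ τ with x ∈ U, then check whether U ∩ (A ∖ {x}) ≠ ∅ for every such U.
  x = m: open {m, o} ∋ x has {m, o} ∩ (A ∖ {m}) = ∅, so x is NOT a limit point.
  x = n: open {n} ∋ x has {n} ∩ (A ∖ {n}) = ∅, so x is NOT a limit point.
  x = o: open {m, o} ∋ x has {m, o} ∩ (A ∖ {o}) = ∅, so x is NOT a limit point.
  x = p: opens ∋ x are {m, n, o, p}; each meets A ∖ {p}, so x IS a limit point.
Collecting: A' = {p}.


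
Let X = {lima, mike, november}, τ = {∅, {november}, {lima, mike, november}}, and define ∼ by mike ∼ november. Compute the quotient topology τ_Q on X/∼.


X/∼ = {[lima], [mike=november]}; |τ_Q| = 2.

Equivalence classes: [lima], [mike=november].
Quotient map π: X → X/∼ sends lima ↦ [lima], mike ↦ [mike=november], november ↦ [mike=november].
For each subset V ⊆ X/∼, compute π^{-1}(V) ⊆ X and check whether π^{-1}(V) ∈ τ. V is open in τ_Q iff π^{-1}(V) ∈ τ.
  V = {}: π^{-1}(V) = ∅ ∈ τ ✓.
  V = {[lima]}: π^{-1}(V) = {lima} ∉ τ ✗.
  V = {[mike=november]}: π^{-1}(V) = {mike, november} ∉ τ ✗.
  V = {[lima], [mike=november]}: π^{-1}(V) = {lima, mike, november} ∈ τ ✓.
Open sets in the quotient: τ_Q = {{}, {[lima], [mike=november]}} (2 elements).


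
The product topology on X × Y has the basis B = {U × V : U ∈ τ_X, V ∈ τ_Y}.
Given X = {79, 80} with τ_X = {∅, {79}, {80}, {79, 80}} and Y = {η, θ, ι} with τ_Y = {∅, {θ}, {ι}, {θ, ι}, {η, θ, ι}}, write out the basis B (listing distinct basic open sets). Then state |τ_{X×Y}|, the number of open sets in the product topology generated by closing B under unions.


Basis B = {∅ × ∅, {79} × {θ}, {79} × {ι}, {80} × {θ}, {80} × {ι}, {79} × {θ, ι}, {79, 80} × {θ}, {79, 80} × {ι}, {80} × {θ, ι}, {79} × {η, θ, ι}, {80} × {η, θ, ι}, {79, 80} × {θ, ι}, {79, 80} × {η, θ, ι}}; |τ_{X×Y}| = 25.

Enumerate products U × V with U ∈ τ_X, V ∈ τ_Y (deduplicated):
  ∅ × ∅ = {} (∅)
  {79} × {θ} = {(79,θ)}
  {79} × {ι} = {(79,ι)}
  {80} × {θ} = {(80,θ)}
  {80} × {ι} = {(80,ι)}
  {79} × {θ, ι} = {(79,θ), (79,ι)}
  {79, 80} × {θ} = {(79,θ), (80,θ)}
  {79, 80} × {ι} = {(79,ι), (80,ι)}
  {80} × {θ, ι} = {(80,θ), (80,ι)}
  {79} × {η, θ, ι} = {(79,η), (79,θ), (79,ι)}
  {80} × {η, θ, ι} = {(80,η), (80,θ), (80,ι)}
  {79, 80} × {θ, ι} = {(79,θ), (79,ι), (80,θ), (80,ι)}
  {79, 80} × {η, θ, ι} = {(79,η), (79,θ), (79,ι), (80,η), (80,θ), (80,ι)}
These 13 distinct sets form the basis B.
Close under arbitrary unions to get τ_{X×Y}; counting gives |τ_{X×Y}| = 25.


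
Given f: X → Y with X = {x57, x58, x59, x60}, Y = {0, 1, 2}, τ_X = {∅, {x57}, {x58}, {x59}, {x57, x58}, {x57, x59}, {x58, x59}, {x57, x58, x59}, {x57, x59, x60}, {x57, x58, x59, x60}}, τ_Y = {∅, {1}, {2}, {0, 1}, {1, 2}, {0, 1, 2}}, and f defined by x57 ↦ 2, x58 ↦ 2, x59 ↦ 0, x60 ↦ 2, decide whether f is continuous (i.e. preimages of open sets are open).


f is NOT continuous.

Compute f^{-1}(U) for each U ∈ τ_Y:
  U = ∅: f^{-1}(U) = ∅ ∈ τ_X ✓.
  U = {1}: f^{-1}(U) = ∅ ∈ τ_X ✓.
  U = {2}: f^{-1}(U) = {x57, x58, x60} ∉ τ_X ✗.
  U = {0, 1}: f^{-1}(U) = {x59} ∈ τ_X ✓.
  U = {1, 2}: f^{-1}(U) = {x57, x58, x60} ∉ τ_X ✗.
  U = {0, 1, 2}: f^{-1}(U) = {x57, x58, x59, x60} ∈ τ_X ✓.
Found U = {2} with f^{-1}(U) = {x57, x58, x60} not in τ_X. Therefore f is NOT continuous.


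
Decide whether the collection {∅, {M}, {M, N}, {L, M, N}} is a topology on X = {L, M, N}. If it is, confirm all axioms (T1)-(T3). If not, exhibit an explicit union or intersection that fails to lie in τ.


τ IS a topology on X.

Axiom (T1): ∅ ∈ τ? Yes; X ∈ τ? Yes.
Axiom (T2/T3): check pairwise unions and intersections of members of τ.
All pairwise intersections and unions checked — each lies in τ. Therefore τ satisfies (T1), (T2), (T3): it IS a topology on X.


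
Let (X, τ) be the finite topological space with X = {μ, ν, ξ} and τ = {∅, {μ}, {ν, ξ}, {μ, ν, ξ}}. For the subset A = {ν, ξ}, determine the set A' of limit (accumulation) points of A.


A' = {ν, ξ}

For each x ∈ X, list the open sets U ∈ τ with x ∈ U, then check whether U ∩ (A ∖ {x}) ≠ ∅ for every such U.
  x = μ: open {μ} ∋ x has {μ} ∩ (A ∖ {μ}) = ∅, so x is NOT a limit point.
  x = ν: opens ∋ x are {ν, ξ}, {μ, ν, ξ}; each meets A ∖ {ν}, so x IS a limit point.
  x = ξ: opens ∋ x are {ν, ξ}, {μ, ν, ξ}; each meets A ∖ {ξ}, so x IS a limit point.
Collecting: A' = {ν, ξ}.


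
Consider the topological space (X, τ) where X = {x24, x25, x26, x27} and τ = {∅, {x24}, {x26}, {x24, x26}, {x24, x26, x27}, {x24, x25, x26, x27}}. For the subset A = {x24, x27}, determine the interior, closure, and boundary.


int(A) = {x24}, cl(A) = {x24, x25, x27}, ∂A = {x25, x27}.

Closed sets in (X, τ) are complements of opens:
  closed(X, τ) = {∅, {x25}, {x25, x27}, {x24, x25, x27}, {x25, x26, x27}, {x24, x25, x26, x27}}.
int(A) = ⋃ {U ∈ τ : U ⊆ A}. Opens contained in A: ∅, {x24}.
Taking the union of these: int(A) = {x24}.
cl(A) = ⋂ {C closed : A ⊆ C}. Closed sets containing A: {x24, x25, x27}, {x24, x25, x26, x27}.
Intersecting these: cl(A) = {x24, x25, x27}.
∂A = cl(A) ∖ int(A) = {x24, x25, x27} ∖ {x24} = {x25, x27}.


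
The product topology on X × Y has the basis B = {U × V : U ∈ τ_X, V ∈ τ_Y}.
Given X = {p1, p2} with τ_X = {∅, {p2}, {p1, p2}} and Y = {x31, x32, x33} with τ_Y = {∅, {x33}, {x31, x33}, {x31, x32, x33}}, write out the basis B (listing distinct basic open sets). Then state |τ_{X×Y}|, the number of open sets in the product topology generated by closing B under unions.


Basis B = {∅ × ∅, {p2} × {x33}, {p1, p2} × {x33}, {p2} × {x31, x33}, {p2} × {x31, x32, x33}, {p1, p2} × {x31, x33}, {p1, p2} × {x31, x32, x33}}; |τ_{X×Y}| = 10.

Enumerate products U × V with U ∈ τ_X, V ∈ τ_Y (deduplicated):
  ∅ × ∅ = {} (∅)
  {p2} × {x33} = {(p2,x33)}
  {p1, p2} × {x33} = {(p1,x33), (p2,x33)}
  {p2} × {x31, x33} = {(p2,x31), (p2,x33)}
  {p2} × {x31, x32, x33} = {(p2,x31), (p2,x32), (p2,x33)}
  {p1, p2} × {x31, x33} = {(p1,x31), (p1,x33), (p2,x31), (p2,x33)}
  {p1, p2} × {x31, x32, x33} = {(p1,x31), (p1,x32), (p1,x33), (p2,x31), (p2,x32), (p2,x33)}
These 7 distinct sets form the basis B.
Close under arbitrary unions to get τ_{X×Y}; counting gives |τ_{X×Y}| = 10.


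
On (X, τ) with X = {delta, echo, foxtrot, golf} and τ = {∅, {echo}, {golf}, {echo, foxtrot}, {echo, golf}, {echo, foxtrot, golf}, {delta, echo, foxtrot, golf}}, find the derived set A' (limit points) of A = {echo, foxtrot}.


A' = {delta, foxtrot}

For each x ∈ X, list the open sets U ∈ τ with x ∈ U, then check whether U ∩ (A ∖ {x}) ≠ ∅ for every such U.
  x = delta: opens ∋ x are {delta, echo, foxtrot, golf}; each meets A ∖ {delta}, so x IS a limit point.
  x = echo: open {echo} ∋ x has {echo} ∩ (A ∖ {echo}) = ∅, so x is NOT a limit point.
  x = foxtrot: opens ∋ x are {echo, foxtrot}, {echo, foxtrot, golf}, {delta, echo, foxtrot, golf}; each meets A ∖ {foxtrot}, so x IS a limit point.
  x = golf: open {golf} ∋ x has {golf} ∩ (A ∖ {golf}) = ∅, so x is NOT a limit point.
Collecting: A' = {delta, foxtrot}.


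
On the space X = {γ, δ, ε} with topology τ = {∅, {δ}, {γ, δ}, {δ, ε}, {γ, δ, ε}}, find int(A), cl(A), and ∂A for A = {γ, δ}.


int(A) = {γ, δ}, cl(A) = {γ, δ, ε}, ∂A = {ε}.

Closed sets in (X, τ) are complements of opens:
  closed(X, τ) = {∅, {γ}, {ε}, {γ, ε}, {γ, δ, ε}}.
int(A) = ⋃ {U ∈ τ : U ⊆ A}. Opens contained in A: ∅, {δ}, {γ, δ}.
Taking the union of these: int(A) = {γ, δ}.
cl(A) = ⋂ {C closed : A ⊆ C}. Closed sets containing A: {γ, δ, ε}.
Intersecting these: cl(A) = {γ, δ, ε}.
∂A = cl(A) ∖ int(A) = {γ, δ, ε} ∖ {γ, δ} = {ε}.


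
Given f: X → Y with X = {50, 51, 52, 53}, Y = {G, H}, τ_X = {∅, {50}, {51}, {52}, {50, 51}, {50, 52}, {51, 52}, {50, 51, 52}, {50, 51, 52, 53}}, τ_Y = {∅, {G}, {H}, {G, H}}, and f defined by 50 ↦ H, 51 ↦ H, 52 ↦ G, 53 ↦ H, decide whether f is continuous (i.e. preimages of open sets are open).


f is NOT continuous.

Compute f^{-1}(U) for each U ∈ τ_Y:
  U = ∅: f^{-1}(U) = ∅ ∈ τ_X ✓.
  U = {G}: f^{-1}(U) = {52} ∈ τ_X ✓.
  U = {H}: f^{-1}(U) = {50, 51, 53} ∉ τ_X ✗.
  U = {G, H}: f^{-1}(U) = {50, 51, 52, 53} ∈ τ_X ✓.
Found U = {H} with f^{-1}(U) = {50, 51, 53} not in τ_X. Therefore f is NOT continuous.


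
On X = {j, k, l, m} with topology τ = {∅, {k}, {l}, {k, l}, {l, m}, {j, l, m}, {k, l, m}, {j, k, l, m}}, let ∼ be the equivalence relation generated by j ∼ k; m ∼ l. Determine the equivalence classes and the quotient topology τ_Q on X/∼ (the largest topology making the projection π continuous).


X/∼ = {[j=k], [l=m]}; |τ_Q| = 3.

Equivalence classes: [j=k], [l=m].
Quotient map π: X → X/∼ sends j ↦ [j=k], k ↦ [j=k], l ↦ [l=m], m ↦ [l=m].
For each subset V ⊆ X/∼, compute π^{-1}(V) ⊆ X and check whether π^{-1}(V) ∈ τ. V is open in τ_Q iff π^{-1}(V) ∈ τ.
  V = {}: π^{-1}(V) = ∅ ∈ τ ✓.
  V = {[j=k]}: π^{-1}(V) = {j, k} ∉ τ ✗.
  V = {[l=m]}: π^{-1}(V) = {l, m} ∈ τ ✓.
  V = {[j=k], [l=m]}: π^{-1}(V) = {j, k, l, m} ∈ τ ✓.
Open sets in the quotient: τ_Q = {{}, {[l=m]}, {[j=k], [l=m]}} (3 elements).


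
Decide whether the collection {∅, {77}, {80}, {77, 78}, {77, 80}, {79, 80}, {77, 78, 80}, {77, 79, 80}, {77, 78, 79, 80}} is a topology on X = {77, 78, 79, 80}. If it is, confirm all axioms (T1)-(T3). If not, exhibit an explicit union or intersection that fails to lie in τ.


τ IS a topology on X.

Axiom (T1): ∅ ∈ τ? Yes; X ∈ τ? Yes.
Axiom (T2/T3): check pairwise unions and intersections of members of τ.
All pairwise intersections and unions checked — each lies in τ. Therefore τ satisfies (T1), (T2), (T3): it IS a topology on X.


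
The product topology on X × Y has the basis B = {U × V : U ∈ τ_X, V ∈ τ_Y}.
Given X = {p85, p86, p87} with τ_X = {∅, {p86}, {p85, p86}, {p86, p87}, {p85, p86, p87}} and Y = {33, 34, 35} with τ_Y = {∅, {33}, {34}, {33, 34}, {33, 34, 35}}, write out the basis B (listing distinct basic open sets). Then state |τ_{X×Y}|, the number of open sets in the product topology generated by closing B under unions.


Basis B = {∅ × ∅, {p86} × {33}, {p86} × {34}, {p85, p86} × {33}, {p85, p86} × {34}, {p86} × {33, 34}, {p86, p87} × {33}, {p86, p87} × {34}, {p85, p86, p87} × {33}, {p85, p86, p87} × {34}, {p86} × {33, 34, 35}, {p85, p86} × {33, 34}, {p86, p87} × {33, 34}, {p85, p86} × {33, 34, 35}, {p85, p86, p87} × {33, 34}, {p86, p87} × {33, 34, 35}, {p85, p86, p87} × {33, 34, 35}}; |τ_{X×Y}| = 50.

Enumerate products U × V with U ∈ τ_X, V ∈ τ_Y (deduplicated):
  ∅ × ∅ = {} (∅)
  {p86} × {33} = {(p86,33)}
  {p86} × {34} = {(p86,34)}
  {p85, p86} × {33} = {(p85,33), (p86,33)}
  {p85, p86} × {34} = {(p85,34), (p86,34)}
  {p86} × {33, 34} = {(p86,33), (p86,34)}
  {p86, p87} × {33} = {(p86,33), (p87,33)}
  {p86, p87} × {34} = {(p86,34), (p87,34)}
  {p85, p86, p87} × {33} = {(p85,33), (p86,33), (p87,33)}
  {p85, p86, p87} × {34} = {(p85,34), (p86,34), (p87,34)}
  {p86} × {33, 34, 35} = {(p86,33), (p86,34), (p86,35)}
  {p85, p86} × {33, 34} = {(p85,33), (p85,34), (p86,33), (p86,34)}
  {p86, p87} × {33, 34} = {(p86,33), (p86,34), (p87,33), (p87,34)}
  {p85, p86} × {33, 34, 35} = {(p85,33), (p85,34), (p85,35), (p86,33), (p86,34), (p86,35)}
  {p85, p86, p87} × {33, 34} = {(p85,33), (p85,34), (p86,33), (p86,34), (p87,33), (p87,34)}
  {p86, p87} × {33, 34, 35} = {(p86,33), (p86,34), (p86,35), (p87,33), (p87,34), (p87,35)}
  {p85, p86, p87} × {33, 34, 35} = {(p85,33), (p85,34), (p85,35), (p86,33), (p86,34), (p86,35), (p87,33), (p87,34), (p87,35)}
These 17 distinct sets form the basis B.
Close under arbitrary unions to get τ_{X×Y}; counting gives |τ_{X×Y}| = 50.


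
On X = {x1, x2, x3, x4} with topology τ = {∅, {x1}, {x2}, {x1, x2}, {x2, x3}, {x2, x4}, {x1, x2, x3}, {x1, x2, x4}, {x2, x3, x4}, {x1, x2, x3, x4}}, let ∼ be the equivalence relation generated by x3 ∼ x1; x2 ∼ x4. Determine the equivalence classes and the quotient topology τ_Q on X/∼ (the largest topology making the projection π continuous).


X/∼ = {[x1=x3], [x2=x4]}; |τ_Q| = 3.

Equivalence classes: [x1=x3], [x2=x4].
Quotient map π: X → X/∼ sends x1 ↦ [x1=x3], x2 ↦ [x2=x4], x3 ↦ [x1=x3], x4 ↦ [x2=x4].
For each subset V ⊆ X/∼, compute π^{-1}(V) ⊆ X and check whether π^{-1}(V) ∈ τ. V is open in τ_Q iff π^{-1}(V) ∈ τ.
  V = {}: π^{-1}(V) = ∅ ∈ τ ✓.
  V = {[x1=x3]}: π^{-1}(V) = {x1, x3} ∉ τ ✗.
  V = {[x2=x4]}: π^{-1}(V) = {x2, x4} ∈ τ ✓.
  V = {[x1=x3], [x2=x4]}: π^{-1}(V) = {x1, x2, x3, x4} ∈ τ ✓.
Open sets in the quotient: τ_Q = {{}, {[x2=x4]}, {[x1=x3], [x2=x4]}} (3 elements).


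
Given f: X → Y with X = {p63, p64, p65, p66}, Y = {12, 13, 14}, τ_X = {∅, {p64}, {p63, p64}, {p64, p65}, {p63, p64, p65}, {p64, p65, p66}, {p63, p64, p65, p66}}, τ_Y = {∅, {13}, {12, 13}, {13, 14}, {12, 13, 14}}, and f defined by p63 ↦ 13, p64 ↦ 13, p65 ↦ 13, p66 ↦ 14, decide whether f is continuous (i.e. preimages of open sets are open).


f IS continuous.

Compute f^{-1}(U) for each U ∈ τ_Y:
  U = ∅: f^{-1}(U) = ∅ ∈ τ_X ✓.
  U = {13}: f^{-1}(U) = {p63, p64, p65} ∈ τ_X ✓.
  U = {12, 13}: f^{-1}(U) = {p63, p64, p65} ∈ τ_X ✓.
  U = {13, 14}: f^{-1}(U) = {p63, p64, p65, p66} ∈ τ_X ✓.
  U = {12, 13, 14}: f^{-1}(U) = {p63, p64, p65, p66} ∈ τ_X ✓.
Every preimage lies in τ_X, so f IS continuous.


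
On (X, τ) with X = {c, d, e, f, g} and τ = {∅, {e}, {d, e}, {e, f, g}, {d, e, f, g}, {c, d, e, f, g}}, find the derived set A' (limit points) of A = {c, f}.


A' = {c, g}

For each x ∈ X, list the open sets U ∈ τ with x ∈ U, then check whether U ∩ (A ∖ {x}) ≠ ∅ for every such U.
  x = c: opens ∋ x are {c, d, e, f, g}; each meets A ∖ {c}, so x IS a limit point.
  x = d: open {d, e} ∋ x has {d, e} ∩ (A ∖ {d}) = ∅, so x is NOT a limit point.
  x = e: open {e} ∋ x has {e} ∩ (A ∖ {e}) = ∅, so x is NOT a limit point.
  x = f: open {e, f, g} ∋ x has {e, f, g} ∩ (A ∖ {f}) = ∅, so x is NOT a limit point.
  x = g: opens ∋ x are {e, f, g}, {d, e, f, g}, {c, d, e, f, g}; each meets A ∖ {g}, so x IS a limit point.
Collecting: A' = {c, g}.


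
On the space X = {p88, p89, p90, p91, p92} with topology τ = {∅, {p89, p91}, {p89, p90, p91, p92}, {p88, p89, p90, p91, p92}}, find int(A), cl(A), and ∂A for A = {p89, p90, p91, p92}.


int(A) = {p89, p90, p91, p92}, cl(A) = {p88, p89, p90, p91, p92}, ∂A = {p88}.

Closed sets in (X, τ) are complements of opens:
  closed(X, τ) = {∅, {p88}, {p88, p90, p92}, {p88, p89, p90, p91, p92}}.
int(A) = ⋃ {U ∈ τ : U ⊆ A}. Opens contained in A: ∅, {p89, p91}, {p89, p90, p91, p92}.
Taking the union of these: int(A) = {p89, p90, p91, p92}.
cl(A) = ⋂ {C closed : A ⊆ C}. Closed sets containing A: {p88, p89, p90, p91, p92}.
Intersecting these: cl(A) = {p88, p89, p90, p91, p92}.
∂A = cl(A) ∖ int(A) = {p88, p89, p90, p91, p92} ∖ {p89, p90, p91, p92} = {p88}.


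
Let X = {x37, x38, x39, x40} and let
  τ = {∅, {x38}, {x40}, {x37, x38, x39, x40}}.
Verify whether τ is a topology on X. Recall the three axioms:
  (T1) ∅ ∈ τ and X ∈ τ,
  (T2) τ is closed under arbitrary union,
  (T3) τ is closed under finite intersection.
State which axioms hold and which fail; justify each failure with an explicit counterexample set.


τ is NOT a topology on X.

Axiom (T1): ∅ ∈ τ? Yes; X ∈ τ? Yes.
Axiom (T2/T3): check pairwise unions and intersections of members of τ.
Counterexample for (T2): {x38} ∪ {x40} = {x38, x40} ∉ τ. Therefore τ is NOT a topology.


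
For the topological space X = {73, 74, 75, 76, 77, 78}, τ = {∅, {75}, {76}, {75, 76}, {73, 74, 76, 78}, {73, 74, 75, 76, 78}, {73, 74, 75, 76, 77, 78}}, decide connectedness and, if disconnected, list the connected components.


(X, τ) is connected.

Find clopen sets (U ∈ τ with X ∖ U ∈ τ):
  U = ∅, X ∖ U = {73, 74, 75, 76, 77, 78} — both open, so U is clopen.
  U = {73, 74, 75, 76, 77, 78}, X ∖ U = ∅ — both open, so U is clopen.
Only trivial clopens (∅ and X) exist, so (X, τ) is connected.
Compute connected components by grouping points that agree on all clopens:
  component: {73, 74, 75, 76, 77, 78}


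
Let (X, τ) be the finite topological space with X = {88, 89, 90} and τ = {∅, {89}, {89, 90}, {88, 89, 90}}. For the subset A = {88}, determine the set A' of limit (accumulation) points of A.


A' = ∅

For each x ∈ X, list the open sets U ∈ τ with x ∈ U, then check whether U ∩ (A ∖ {x}) ≠ ∅ for every such U.
  x = 88: open {88, 89, 90} ∋ x has {88, 89, 90} ∩ (A ∖ {88}) = ∅, so x is NOT a limit point.
  x = 89: open {89} ∋ x has {89} ∩ (A ∖ {89}) = ∅, so x is NOT a limit point.
  x = 90: open {89, 90} ∋ x has {89, 90} ∩ (A ∖ {90}) = ∅, so x is NOT a limit point.
Collecting: A' = ∅.


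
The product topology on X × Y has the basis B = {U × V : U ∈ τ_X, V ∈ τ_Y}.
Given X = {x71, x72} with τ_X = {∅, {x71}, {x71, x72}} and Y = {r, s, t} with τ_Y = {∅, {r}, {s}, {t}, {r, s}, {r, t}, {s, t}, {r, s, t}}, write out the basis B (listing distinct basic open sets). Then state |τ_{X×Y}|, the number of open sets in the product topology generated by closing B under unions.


Basis B = {∅ × ∅, {x71} × {r}, {x71} × {s}, {x71} × {t}, {x71} × {r, s}, {x71} × {r, t}, {x71, x72} × {r}, {x71} × {s, t}, {x71, x72} × {s}, {x71, x72} × {t}, {x71} × {r, s, t}, {x71, x72} × {r, s}, {x71, x72} × {r, t}, {x71, x72} × {s, t}, {x71, x72} × {r, s, t}}; |τ_{X×Y}| = 27.

Enumerate products U × V with U ∈ τ_X, V ∈ τ_Y (deduplicated):
  ∅ × ∅ = {} (∅)
  {x71} × {r} = {(x71,r)}
  {x71} × {s} = {(x71,s)}
  {x71} × {t} = {(x71,t)}
  {x71} × {r, s} = {(x71,r), (x71,s)}
  {x71} × {r, t} = {(x71,r), (x71,t)}
  {x71, x72} × {r} = {(x71,r), (x72,r)}
  {x71} × {s, t} = {(x71,s), (x71,t)}
  {x71, x72} × {s} = {(x71,s), (x72,s)}
  {x71, x72} × {t} = {(x71,t), (x72,t)}
  {x71} × {r, s, t} = {(x71,r), (x71,s), (x71,t)}
  {x71, x72} × {r, s} = {(x71,r), (x71,s), (x72,r), (x72,s)}
  {x71, x72} × {r, t} = {(x71,r), (x71,t), (x72,r), (x72,t)}
  {x71, x72} × {s, t} = {(x71,s), (x71,t), (x72,s), (x72,t)}
  {x71, x72} × {r, s, t} = {(x71,r), (x71,s), (x71,t), (x72,r), (x72,s), (x72,t)}
These 15 distinct sets form the basis B.
Close under arbitrary unions to get τ_{X×Y}; counting gives |τ_{X×Y}| = 27.


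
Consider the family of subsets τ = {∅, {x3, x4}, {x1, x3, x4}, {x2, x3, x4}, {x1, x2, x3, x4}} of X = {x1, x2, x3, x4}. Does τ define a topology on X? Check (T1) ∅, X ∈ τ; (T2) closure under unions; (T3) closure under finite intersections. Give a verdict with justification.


τ IS a topology on X.

Axiom (T1): ∅ ∈ τ? Yes; X ∈ τ? Yes.
Axiom (T2/T3): check pairwise unions and intersections of members of τ.
All pairwise intersections and unions checked — each lies in τ. Therefore τ satisfies (T1), (T2), (T3): it IS a topology on X.


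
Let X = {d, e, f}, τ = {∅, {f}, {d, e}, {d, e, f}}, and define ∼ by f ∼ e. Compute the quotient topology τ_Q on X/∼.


X/∼ = {[d], [e=f]}; |τ_Q| = 2.

Equivalence classes: [d], [e=f].
Quotient map π: X → X/∼ sends d ↦ [d], e ↦ [e=f], f ↦ [e=f].
For each subset V ⊆ X/∼, compute π^{-1}(V) ⊆ X and check whether π^{-1}(V) ∈ τ. V is open in τ_Q iff π^{-1}(V) ∈ τ.
  V = {}: π^{-1}(V) = ∅ ∈ τ ✓.
  V = {[d]}: π^{-1}(V) = {d} ∉ τ ✗.
  V = {[e=f]}: π^{-1}(V) = {e, f} ∉ τ ✗.
  V = {[d], [e=f]}: π^{-1}(V) = {d, e, f} ∈ τ ✓.
Open sets in the quotient: τ_Q = {{}, {[d], [e=f]}} (2 elements).


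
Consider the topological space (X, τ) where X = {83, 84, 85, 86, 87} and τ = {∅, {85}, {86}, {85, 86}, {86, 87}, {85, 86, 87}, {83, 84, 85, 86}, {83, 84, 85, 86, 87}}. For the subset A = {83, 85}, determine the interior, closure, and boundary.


int(A) = {85}, cl(A) = {83, 84, 85}, ∂A = {83, 84}.

Closed sets in (X, τ) are complements of opens:
  closed(X, τ) = {∅, {87}, {83, 84}, {83, 84, 85}, {83, 84, 87}, {83, 84, 85, 87}, {83, 84, 86, 87}, {83, 84, 85, 86, 87}}.
int(A) = ⋃ {U ∈ τ : U ⊆ A}. Opens contained in A: ∅, {85}.
Taking the union of these: int(A) = {85}.
cl(A) = ⋂ {C closed : A ⊆ C}. Closed sets containing A: {83, 84, 85}, {83, 84, 85, 87}, {83, 84, 85, 86, 87}.
Intersecting these: cl(A) = {83, 84, 85}.
∂A = cl(A) ∖ int(A) = {83, 84, 85} ∖ {85} = {83, 84}.


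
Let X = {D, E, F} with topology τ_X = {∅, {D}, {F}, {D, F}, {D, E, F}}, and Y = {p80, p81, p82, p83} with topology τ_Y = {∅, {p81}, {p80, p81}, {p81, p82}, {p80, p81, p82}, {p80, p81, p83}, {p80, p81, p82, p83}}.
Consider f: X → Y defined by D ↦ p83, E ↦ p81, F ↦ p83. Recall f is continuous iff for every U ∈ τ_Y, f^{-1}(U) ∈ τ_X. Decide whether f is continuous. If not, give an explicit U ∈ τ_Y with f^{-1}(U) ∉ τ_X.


f is NOT continuous.

Compute f^{-1}(U) for each U ∈ τ_Y:
  U = ∅: f^{-1}(U) = ∅ ∈ τ_X ✓.
  U = {p81}: f^{-1}(U) = {E} ∉ τ_X ✗.
  U = {p80, p81}: f^{-1}(U) = {E} ∉ τ_X ✗.
  U = {p81, p82}: f^{-1}(U) = {E} ∉ τ_X ✗.
  U = {p80, p81, p82}: f^{-1}(U) = {E} ∉ τ_X ✗.
  U = {p80, p81, p83}: f^{-1}(U) = {D, E, F} ∈ τ_X ✓.
  U = {p80, p81, p82, p83}: f^{-1}(U) = {D, E, F} ∈ τ_X ✓.
Found U = {p81} with f^{-1}(U) = {E} not in τ_X. Therefore f is NOT continuous.


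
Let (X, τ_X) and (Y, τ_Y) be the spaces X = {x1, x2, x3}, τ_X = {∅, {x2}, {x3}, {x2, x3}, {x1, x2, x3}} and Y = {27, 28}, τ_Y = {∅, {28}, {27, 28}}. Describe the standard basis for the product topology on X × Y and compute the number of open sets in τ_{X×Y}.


Basis B = {∅ × ∅, {x2} × {28}, {x3} × {28}, {x2} × {27, 28}, {x2, x3} × {28}, {x3} × {27, 28}, {x1, x2, x3} × {28}, {x2, x3} × {27, 28}, {x1, x2, x3} × {27, 28}}; |τ_{X×Y}| = 14.

Enumerate products U × V with U ∈ τ_X, V ∈ τ_Y (deduplicated):
  ∅ × ∅ = {} (∅)
  {x2} × {28} = {(x2,28)}
  {x3} × {28} = {(x3,28)}
  {x2} × {27, 28} = {(x2,27), (x2,28)}
  {x2, x3} × {28} = {(x2,28), (x3,28)}
  {x3} × {27, 28} = {(x3,27), (x3,28)}
  {x1, x2, x3} × {28} = {(x1,28), (x2,28), (x3,28)}
  {x2, x3} × {27, 28} = {(x2,27), (x2,28), (x3,27), (x3,28)}
  {x1, x2, x3} × {27, 28} = {(x1,27), (x1,28), (x2,27), (x2,28), (x3,27), (x3,28)}
These 9 distinct sets form the basis B.
Close under arbitrary unions to get τ_{X×Y}; counting gives |τ_{X×Y}| = 14.
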